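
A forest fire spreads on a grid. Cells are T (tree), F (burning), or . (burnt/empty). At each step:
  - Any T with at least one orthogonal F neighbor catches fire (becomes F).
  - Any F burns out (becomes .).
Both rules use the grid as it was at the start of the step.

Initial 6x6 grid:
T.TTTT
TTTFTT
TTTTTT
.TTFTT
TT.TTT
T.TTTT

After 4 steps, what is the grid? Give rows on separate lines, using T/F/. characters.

Step 1: 7 trees catch fire, 2 burn out
  T.TFTT
  TTF.FT
  TTTFTT
  .TF.FT
  TT.FTT
  T.TTTT
Step 2: 10 trees catch fire, 7 burn out
  T.F.FT
  TF...F
  TTF.FT
  .F...F
  TT..FT
  T.TFTT
Step 3: 8 trees catch fire, 10 burn out
  T....F
  F.....
  TF...F
  ......
  TF...F
  T.F.FT
Step 4: 4 trees catch fire, 8 burn out
  F.....
  ......
  F.....
  ......
  F.....
  T....F

F.....
......
F.....
......
F.....
T....F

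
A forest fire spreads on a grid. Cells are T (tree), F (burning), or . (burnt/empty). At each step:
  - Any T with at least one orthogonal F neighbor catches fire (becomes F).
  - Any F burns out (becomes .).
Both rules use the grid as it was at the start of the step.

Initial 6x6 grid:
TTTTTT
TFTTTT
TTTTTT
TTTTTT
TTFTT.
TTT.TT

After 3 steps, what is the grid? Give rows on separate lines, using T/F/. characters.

Step 1: 8 trees catch fire, 2 burn out
  TFTTTT
  F.FTTT
  TFTTTT
  TTFTTT
  TF.FT.
  TTF.TT
Step 2: 10 trees catch fire, 8 burn out
  F.FTTT
  ...FTT
  F.FTTT
  TF.FTT
  F...F.
  TF..TT
Step 3: 7 trees catch fire, 10 burn out
  ...FTT
  ....FT
  ...FTT
  F...FT
  ......
  F...FT

...FTT
....FT
...FTT
F...FT
......
F...FT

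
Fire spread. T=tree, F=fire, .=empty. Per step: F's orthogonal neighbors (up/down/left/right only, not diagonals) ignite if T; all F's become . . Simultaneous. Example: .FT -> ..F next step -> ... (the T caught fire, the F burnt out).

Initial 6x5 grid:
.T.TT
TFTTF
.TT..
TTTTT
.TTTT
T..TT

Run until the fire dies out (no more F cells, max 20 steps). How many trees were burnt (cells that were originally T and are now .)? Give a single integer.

Step 1: +6 fires, +2 burnt (F count now 6)
Step 2: +3 fires, +6 burnt (F count now 3)
Step 3: +3 fires, +3 burnt (F count now 3)
Step 4: +2 fires, +3 burnt (F count now 2)
Step 5: +2 fires, +2 burnt (F count now 2)
Step 6: +2 fires, +2 burnt (F count now 2)
Step 7: +1 fires, +2 burnt (F count now 1)
Step 8: +0 fires, +1 burnt (F count now 0)
Fire out after step 8
Initially T: 20, now '.': 29
Total burnt (originally-T cells now '.'): 19

Answer: 19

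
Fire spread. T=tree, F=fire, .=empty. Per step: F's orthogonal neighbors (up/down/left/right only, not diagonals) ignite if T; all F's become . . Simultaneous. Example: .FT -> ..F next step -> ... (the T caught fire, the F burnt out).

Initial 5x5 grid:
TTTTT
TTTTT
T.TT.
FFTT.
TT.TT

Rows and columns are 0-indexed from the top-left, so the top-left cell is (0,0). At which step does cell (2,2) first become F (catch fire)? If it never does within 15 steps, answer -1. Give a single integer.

Step 1: cell (2,2)='T' (+4 fires, +2 burnt)
Step 2: cell (2,2)='F' (+3 fires, +4 burnt)
  -> target ignites at step 2
Step 3: cell (2,2)='.' (+5 fires, +3 burnt)
Step 4: cell (2,2)='.' (+4 fires, +5 burnt)
Step 5: cell (2,2)='.' (+2 fires, +4 burnt)
Step 6: cell (2,2)='.' (+1 fires, +2 burnt)
Step 7: cell (2,2)='.' (+0 fires, +1 burnt)
  fire out at step 7

2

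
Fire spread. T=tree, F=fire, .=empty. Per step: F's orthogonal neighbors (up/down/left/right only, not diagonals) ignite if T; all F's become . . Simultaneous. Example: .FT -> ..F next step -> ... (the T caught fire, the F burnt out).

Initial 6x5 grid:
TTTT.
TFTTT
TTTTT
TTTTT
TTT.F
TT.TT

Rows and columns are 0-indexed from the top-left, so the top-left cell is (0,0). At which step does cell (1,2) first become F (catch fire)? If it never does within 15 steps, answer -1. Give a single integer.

Step 1: cell (1,2)='F' (+6 fires, +2 burnt)
  -> target ignites at step 1
Step 2: cell (1,2)='.' (+9 fires, +6 burnt)
Step 3: cell (1,2)='.' (+6 fires, +9 burnt)
Step 4: cell (1,2)='.' (+3 fires, +6 burnt)
Step 5: cell (1,2)='.' (+1 fires, +3 burnt)
Step 6: cell (1,2)='.' (+0 fires, +1 burnt)
  fire out at step 6

1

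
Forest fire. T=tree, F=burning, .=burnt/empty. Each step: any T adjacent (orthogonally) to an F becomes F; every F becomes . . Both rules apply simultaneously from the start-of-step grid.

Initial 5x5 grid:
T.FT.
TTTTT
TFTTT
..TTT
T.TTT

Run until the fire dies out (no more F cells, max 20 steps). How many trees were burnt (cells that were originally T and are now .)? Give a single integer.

Answer: 17

Derivation:
Step 1: +5 fires, +2 burnt (F count now 5)
Step 2: +4 fires, +5 burnt (F count now 4)
Step 3: +5 fires, +4 burnt (F count now 5)
Step 4: +2 fires, +5 burnt (F count now 2)
Step 5: +1 fires, +2 burnt (F count now 1)
Step 6: +0 fires, +1 burnt (F count now 0)
Fire out after step 6
Initially T: 18, now '.': 24
Total burnt (originally-T cells now '.'): 17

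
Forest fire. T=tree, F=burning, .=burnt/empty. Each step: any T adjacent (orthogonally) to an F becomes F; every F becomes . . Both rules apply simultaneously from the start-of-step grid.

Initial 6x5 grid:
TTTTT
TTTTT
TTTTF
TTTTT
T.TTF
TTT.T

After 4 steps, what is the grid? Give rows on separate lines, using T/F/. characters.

Step 1: 5 trees catch fire, 2 burn out
  TTTTT
  TTTTF
  TTTF.
  TTTTF
  T.TF.
  TTT.F
Step 2: 5 trees catch fire, 5 burn out
  TTTTF
  TTTF.
  TTF..
  TTTF.
  T.F..
  TTT..
Step 3: 5 trees catch fire, 5 burn out
  TTTF.
  TTF..
  TF...
  TTF..
  T....
  TTF..
Step 4: 5 trees catch fire, 5 burn out
  TTF..
  TF...
  F....
  TF...
  T....
  TF...

TTF..
TF...
F....
TF...
T....
TF...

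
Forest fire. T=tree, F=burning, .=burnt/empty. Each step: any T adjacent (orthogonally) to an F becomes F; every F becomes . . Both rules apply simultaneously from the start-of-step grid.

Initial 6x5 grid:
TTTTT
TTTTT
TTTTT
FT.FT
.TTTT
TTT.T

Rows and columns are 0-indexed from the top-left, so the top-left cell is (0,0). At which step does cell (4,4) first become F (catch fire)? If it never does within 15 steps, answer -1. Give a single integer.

Step 1: cell (4,4)='T' (+5 fires, +2 burnt)
Step 2: cell (4,4)='F' (+8 fires, +5 burnt)
  -> target ignites at step 2
Step 3: cell (4,4)='.' (+8 fires, +8 burnt)
Step 4: cell (4,4)='.' (+4 fires, +8 burnt)
Step 5: cell (4,4)='.' (+0 fires, +4 burnt)
  fire out at step 5

2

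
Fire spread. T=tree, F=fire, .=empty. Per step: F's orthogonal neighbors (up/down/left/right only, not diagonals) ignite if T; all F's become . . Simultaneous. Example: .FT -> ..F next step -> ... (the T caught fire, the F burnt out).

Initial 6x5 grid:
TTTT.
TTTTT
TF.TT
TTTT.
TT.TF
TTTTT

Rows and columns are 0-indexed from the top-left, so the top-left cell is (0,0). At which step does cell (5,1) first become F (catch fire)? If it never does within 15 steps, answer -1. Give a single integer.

Step 1: cell (5,1)='T' (+5 fires, +2 burnt)
Step 2: cell (5,1)='T' (+8 fires, +5 burnt)
Step 3: cell (5,1)='F' (+7 fires, +8 burnt)
  -> target ignites at step 3
Step 4: cell (5,1)='.' (+4 fires, +7 burnt)
Step 5: cell (5,1)='.' (+0 fires, +4 burnt)
  fire out at step 5

3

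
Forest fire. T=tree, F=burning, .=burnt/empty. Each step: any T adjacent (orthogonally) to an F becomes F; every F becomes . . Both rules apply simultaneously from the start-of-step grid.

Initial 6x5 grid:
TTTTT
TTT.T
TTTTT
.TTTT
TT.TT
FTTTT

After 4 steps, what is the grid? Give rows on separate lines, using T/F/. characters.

Step 1: 2 trees catch fire, 1 burn out
  TTTTT
  TTT.T
  TTTTT
  .TTTT
  FT.TT
  .FTTT
Step 2: 2 trees catch fire, 2 burn out
  TTTTT
  TTT.T
  TTTTT
  .TTTT
  .F.TT
  ..FTT
Step 3: 2 trees catch fire, 2 burn out
  TTTTT
  TTT.T
  TTTTT
  .FTTT
  ...TT
  ...FT
Step 4: 4 trees catch fire, 2 burn out
  TTTTT
  TTT.T
  TFTTT
  ..FTT
  ...FT
  ....F

TTTTT
TTT.T
TFTTT
..FTT
...FT
....F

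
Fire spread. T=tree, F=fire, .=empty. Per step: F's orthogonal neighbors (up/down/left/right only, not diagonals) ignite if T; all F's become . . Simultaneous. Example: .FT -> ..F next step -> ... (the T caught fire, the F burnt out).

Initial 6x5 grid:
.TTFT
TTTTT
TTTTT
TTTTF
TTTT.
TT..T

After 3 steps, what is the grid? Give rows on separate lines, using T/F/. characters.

Step 1: 5 trees catch fire, 2 burn out
  .TF.F
  TTTFT
  TTTTF
  TTTF.
  TTTT.
  TT..T
Step 2: 6 trees catch fire, 5 burn out
  .F...
  TTF.F
  TTTF.
  TTF..
  TTTF.
  TT..T
Step 3: 4 trees catch fire, 6 burn out
  .....
  TF...
  TTF..
  TF...
  TTF..
  TT..T

.....
TF...
TTF..
TF...
TTF..
TT..T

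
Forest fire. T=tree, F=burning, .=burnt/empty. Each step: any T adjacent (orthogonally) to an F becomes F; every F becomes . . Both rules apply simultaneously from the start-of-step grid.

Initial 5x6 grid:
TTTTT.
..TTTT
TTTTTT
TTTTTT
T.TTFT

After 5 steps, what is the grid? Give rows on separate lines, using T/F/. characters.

Step 1: 3 trees catch fire, 1 burn out
  TTTTT.
  ..TTTT
  TTTTTT
  TTTTFT
  T.TF.F
Step 2: 4 trees catch fire, 3 burn out
  TTTTT.
  ..TTTT
  TTTTFT
  TTTF.F
  T.F...
Step 3: 4 trees catch fire, 4 burn out
  TTTTT.
  ..TTFT
  TTTF.F
  TTF...
  T.....
Step 4: 5 trees catch fire, 4 burn out
  TTTTF.
  ..TF.F
  TTF...
  TF....
  T.....
Step 5: 4 trees catch fire, 5 burn out
  TTTF..
  ..F...
  TF....
  F.....
  T.....

TTTF..
..F...
TF....
F.....
T.....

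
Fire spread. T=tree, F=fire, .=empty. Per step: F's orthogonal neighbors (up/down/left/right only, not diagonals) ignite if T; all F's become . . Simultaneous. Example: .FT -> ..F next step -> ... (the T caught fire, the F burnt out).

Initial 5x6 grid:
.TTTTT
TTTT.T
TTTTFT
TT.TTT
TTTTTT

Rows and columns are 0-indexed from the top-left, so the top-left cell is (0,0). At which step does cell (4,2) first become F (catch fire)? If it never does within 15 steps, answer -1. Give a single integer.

Step 1: cell (4,2)='T' (+3 fires, +1 burnt)
Step 2: cell (4,2)='T' (+6 fires, +3 burnt)
Step 3: cell (4,2)='T' (+6 fires, +6 burnt)
Step 4: cell (4,2)='F' (+6 fires, +6 burnt)
  -> target ignites at step 4
Step 5: cell (4,2)='.' (+4 fires, +6 burnt)
Step 6: cell (4,2)='.' (+1 fires, +4 burnt)
Step 7: cell (4,2)='.' (+0 fires, +1 burnt)
  fire out at step 7

4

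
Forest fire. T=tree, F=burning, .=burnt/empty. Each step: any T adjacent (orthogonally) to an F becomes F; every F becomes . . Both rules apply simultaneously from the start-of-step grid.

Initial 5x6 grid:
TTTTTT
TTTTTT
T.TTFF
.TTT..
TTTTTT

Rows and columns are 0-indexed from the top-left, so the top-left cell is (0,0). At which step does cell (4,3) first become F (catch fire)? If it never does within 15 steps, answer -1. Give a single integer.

Step 1: cell (4,3)='T' (+3 fires, +2 burnt)
Step 2: cell (4,3)='T' (+5 fires, +3 burnt)
Step 3: cell (4,3)='F' (+4 fires, +5 burnt)
  -> target ignites at step 3
Step 4: cell (4,3)='.' (+5 fires, +4 burnt)
Step 5: cell (4,3)='.' (+4 fires, +5 burnt)
Step 6: cell (4,3)='.' (+3 fires, +4 burnt)
Step 7: cell (4,3)='.' (+0 fires, +3 burnt)
  fire out at step 7

3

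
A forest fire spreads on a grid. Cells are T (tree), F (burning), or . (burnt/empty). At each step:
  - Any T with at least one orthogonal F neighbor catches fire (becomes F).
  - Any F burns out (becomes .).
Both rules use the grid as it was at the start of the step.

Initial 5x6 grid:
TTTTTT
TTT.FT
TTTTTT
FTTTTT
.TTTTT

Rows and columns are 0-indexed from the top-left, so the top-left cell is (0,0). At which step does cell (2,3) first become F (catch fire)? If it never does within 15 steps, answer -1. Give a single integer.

Step 1: cell (2,3)='T' (+5 fires, +2 burnt)
Step 2: cell (2,3)='F' (+9 fires, +5 burnt)
  -> target ignites at step 2
Step 3: cell (2,3)='.' (+8 fires, +9 burnt)
Step 4: cell (2,3)='.' (+4 fires, +8 burnt)
Step 5: cell (2,3)='.' (+0 fires, +4 burnt)
  fire out at step 5

2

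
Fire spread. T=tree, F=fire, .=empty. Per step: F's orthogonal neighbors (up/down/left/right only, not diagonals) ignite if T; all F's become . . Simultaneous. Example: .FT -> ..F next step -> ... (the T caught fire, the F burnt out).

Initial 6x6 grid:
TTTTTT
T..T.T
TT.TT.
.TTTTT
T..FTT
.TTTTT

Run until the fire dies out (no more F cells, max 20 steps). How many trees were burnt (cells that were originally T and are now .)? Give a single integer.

Answer: 25

Derivation:
Step 1: +3 fires, +1 burnt (F count now 3)
Step 2: +6 fires, +3 burnt (F count now 6)
Step 3: +6 fires, +6 burnt (F count now 6)
Step 4: +2 fires, +6 burnt (F count now 2)
Step 5: +3 fires, +2 burnt (F count now 3)
Step 6: +3 fires, +3 burnt (F count now 3)
Step 7: +2 fires, +3 burnt (F count now 2)
Step 8: +0 fires, +2 burnt (F count now 0)
Fire out after step 8
Initially T: 26, now '.': 35
Total burnt (originally-T cells now '.'): 25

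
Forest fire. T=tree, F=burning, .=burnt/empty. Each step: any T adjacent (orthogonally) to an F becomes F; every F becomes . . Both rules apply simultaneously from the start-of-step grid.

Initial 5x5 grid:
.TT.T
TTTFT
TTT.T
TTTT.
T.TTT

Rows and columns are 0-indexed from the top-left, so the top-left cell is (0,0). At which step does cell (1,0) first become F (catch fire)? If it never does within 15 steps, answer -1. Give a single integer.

Step 1: cell (1,0)='T' (+2 fires, +1 burnt)
Step 2: cell (1,0)='T' (+5 fires, +2 burnt)
Step 3: cell (1,0)='F' (+4 fires, +5 burnt)
  -> target ignites at step 3
Step 4: cell (1,0)='.' (+4 fires, +4 burnt)
Step 5: cell (1,0)='.' (+2 fires, +4 burnt)
Step 6: cell (1,0)='.' (+2 fires, +2 burnt)
Step 7: cell (1,0)='.' (+0 fires, +2 burnt)
  fire out at step 7

3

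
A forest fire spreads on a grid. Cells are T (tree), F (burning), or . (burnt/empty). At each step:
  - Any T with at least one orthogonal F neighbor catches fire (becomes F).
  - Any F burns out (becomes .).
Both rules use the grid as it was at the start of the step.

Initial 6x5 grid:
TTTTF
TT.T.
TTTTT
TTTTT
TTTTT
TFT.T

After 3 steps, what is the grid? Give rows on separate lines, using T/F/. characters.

Step 1: 4 trees catch fire, 2 burn out
  TTTF.
  TT.T.
  TTTTT
  TTTTT
  TFTTT
  F.F.T
Step 2: 5 trees catch fire, 4 burn out
  TTF..
  TT.F.
  TTTTT
  TFTTT
  F.FTT
  ....T
Step 3: 6 trees catch fire, 5 burn out
  TF...
  TT...
  TFTFT
  F.FTT
  ...FT
  ....T

TF...
TT...
TFTFT
F.FTT
...FT
....T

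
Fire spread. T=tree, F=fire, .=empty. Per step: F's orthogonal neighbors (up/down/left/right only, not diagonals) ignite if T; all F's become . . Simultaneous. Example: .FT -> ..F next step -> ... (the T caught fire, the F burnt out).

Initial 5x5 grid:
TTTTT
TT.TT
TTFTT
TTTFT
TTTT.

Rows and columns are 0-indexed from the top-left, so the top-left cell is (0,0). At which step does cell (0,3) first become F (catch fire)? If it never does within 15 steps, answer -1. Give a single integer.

Step 1: cell (0,3)='T' (+5 fires, +2 burnt)
Step 2: cell (0,3)='T' (+6 fires, +5 burnt)
Step 3: cell (0,3)='F' (+6 fires, +6 burnt)
  -> target ignites at step 3
Step 4: cell (0,3)='.' (+4 fires, +6 burnt)
Step 5: cell (0,3)='.' (+0 fires, +4 burnt)
  fire out at step 5

3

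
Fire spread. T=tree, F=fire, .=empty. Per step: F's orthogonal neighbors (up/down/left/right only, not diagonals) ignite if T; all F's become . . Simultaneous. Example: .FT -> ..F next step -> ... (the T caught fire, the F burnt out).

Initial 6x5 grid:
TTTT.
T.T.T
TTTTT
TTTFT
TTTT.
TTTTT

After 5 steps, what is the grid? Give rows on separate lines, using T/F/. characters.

Step 1: 4 trees catch fire, 1 burn out
  TTTT.
  T.T.T
  TTTFT
  TTF.F
  TTTF.
  TTTTT
Step 2: 5 trees catch fire, 4 burn out
  TTTT.
  T.T.T
  TTF.F
  TF...
  TTF..
  TTTFT
Step 3: 7 trees catch fire, 5 burn out
  TTTT.
  T.F.F
  TF...
  F....
  TF...
  TTF.F
Step 4: 4 trees catch fire, 7 burn out
  TTFT.
  T....
  F....
  .....
  F....
  TF...
Step 5: 4 trees catch fire, 4 burn out
  TF.F.
  F....
  .....
  .....
  .....
  F....

TF.F.
F....
.....
.....
.....
F....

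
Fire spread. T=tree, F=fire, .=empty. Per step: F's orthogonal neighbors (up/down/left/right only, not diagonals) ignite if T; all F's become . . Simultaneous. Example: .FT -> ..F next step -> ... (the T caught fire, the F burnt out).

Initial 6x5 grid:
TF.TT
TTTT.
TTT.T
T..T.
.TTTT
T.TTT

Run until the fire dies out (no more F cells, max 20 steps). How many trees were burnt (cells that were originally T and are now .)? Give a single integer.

Step 1: +2 fires, +1 burnt (F count now 2)
Step 2: +3 fires, +2 burnt (F count now 3)
Step 3: +3 fires, +3 burnt (F count now 3)
Step 4: +2 fires, +3 burnt (F count now 2)
Step 5: +1 fires, +2 burnt (F count now 1)
Step 6: +0 fires, +1 burnt (F count now 0)
Fire out after step 6
Initially T: 21, now '.': 20
Total burnt (originally-T cells now '.'): 11

Answer: 11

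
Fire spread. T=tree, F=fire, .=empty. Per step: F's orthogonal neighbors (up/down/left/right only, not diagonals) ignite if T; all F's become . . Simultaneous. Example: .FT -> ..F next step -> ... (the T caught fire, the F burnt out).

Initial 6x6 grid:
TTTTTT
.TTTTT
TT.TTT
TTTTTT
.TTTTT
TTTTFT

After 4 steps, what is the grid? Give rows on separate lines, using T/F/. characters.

Step 1: 3 trees catch fire, 1 burn out
  TTTTTT
  .TTTTT
  TT.TTT
  TTTTTT
  .TTTFT
  TTTF.F
Step 2: 4 trees catch fire, 3 burn out
  TTTTTT
  .TTTTT
  TT.TTT
  TTTTFT
  .TTF.F
  TTF...
Step 3: 5 trees catch fire, 4 burn out
  TTTTTT
  .TTTTT
  TT.TFT
  TTTF.F
  .TF...
  TF....
Step 4: 6 trees catch fire, 5 burn out
  TTTTTT
  .TTTFT
  TT.F.F
  TTF...
  .F....
  F.....

TTTTTT
.TTTFT
TT.F.F
TTF...
.F....
F.....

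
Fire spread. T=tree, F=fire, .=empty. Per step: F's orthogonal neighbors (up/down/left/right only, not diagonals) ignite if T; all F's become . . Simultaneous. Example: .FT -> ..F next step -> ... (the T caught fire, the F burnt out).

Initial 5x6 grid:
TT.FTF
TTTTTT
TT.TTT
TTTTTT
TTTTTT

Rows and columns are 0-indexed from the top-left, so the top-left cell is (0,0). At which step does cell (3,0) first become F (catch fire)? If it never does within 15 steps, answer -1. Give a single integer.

Step 1: cell (3,0)='T' (+3 fires, +2 burnt)
Step 2: cell (3,0)='T' (+4 fires, +3 burnt)
Step 3: cell (3,0)='T' (+4 fires, +4 burnt)
Step 4: cell (3,0)='T' (+7 fires, +4 burnt)
Step 5: cell (3,0)='T' (+5 fires, +7 burnt)
Step 6: cell (3,0)='F' (+2 fires, +5 burnt)
  -> target ignites at step 6
Step 7: cell (3,0)='.' (+1 fires, +2 burnt)
Step 8: cell (3,0)='.' (+0 fires, +1 burnt)
  fire out at step 8

6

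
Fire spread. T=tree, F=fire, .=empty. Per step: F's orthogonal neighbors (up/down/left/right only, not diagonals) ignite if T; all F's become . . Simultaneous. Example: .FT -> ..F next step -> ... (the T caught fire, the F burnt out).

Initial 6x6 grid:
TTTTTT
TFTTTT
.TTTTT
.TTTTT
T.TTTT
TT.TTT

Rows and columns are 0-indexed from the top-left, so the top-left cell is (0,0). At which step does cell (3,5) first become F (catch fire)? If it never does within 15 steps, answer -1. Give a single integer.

Step 1: cell (3,5)='T' (+4 fires, +1 burnt)
Step 2: cell (3,5)='T' (+5 fires, +4 burnt)
Step 3: cell (3,5)='T' (+4 fires, +5 burnt)
Step 4: cell (3,5)='T' (+5 fires, +4 burnt)
Step 5: cell (3,5)='T' (+4 fires, +5 burnt)
Step 6: cell (3,5)='F' (+3 fires, +4 burnt)
  -> target ignites at step 6
Step 7: cell (3,5)='.' (+2 fires, +3 burnt)
Step 8: cell (3,5)='.' (+1 fires, +2 burnt)
Step 9: cell (3,5)='.' (+0 fires, +1 burnt)
  fire out at step 9

6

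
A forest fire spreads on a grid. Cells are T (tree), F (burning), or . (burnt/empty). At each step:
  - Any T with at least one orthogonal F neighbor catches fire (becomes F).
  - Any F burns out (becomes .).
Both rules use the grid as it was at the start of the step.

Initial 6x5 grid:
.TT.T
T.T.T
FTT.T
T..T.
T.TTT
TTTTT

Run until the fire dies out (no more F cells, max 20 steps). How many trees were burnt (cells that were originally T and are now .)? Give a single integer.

Step 1: +3 fires, +1 burnt (F count now 3)
Step 2: +2 fires, +3 burnt (F count now 2)
Step 3: +2 fires, +2 burnt (F count now 2)
Step 4: +2 fires, +2 burnt (F count now 2)
Step 5: +2 fires, +2 burnt (F count now 2)
Step 6: +2 fires, +2 burnt (F count now 2)
Step 7: +2 fires, +2 burnt (F count now 2)
Step 8: +2 fires, +2 burnt (F count now 2)
Step 9: +0 fires, +2 burnt (F count now 0)
Fire out after step 9
Initially T: 20, now '.': 27
Total burnt (originally-T cells now '.'): 17

Answer: 17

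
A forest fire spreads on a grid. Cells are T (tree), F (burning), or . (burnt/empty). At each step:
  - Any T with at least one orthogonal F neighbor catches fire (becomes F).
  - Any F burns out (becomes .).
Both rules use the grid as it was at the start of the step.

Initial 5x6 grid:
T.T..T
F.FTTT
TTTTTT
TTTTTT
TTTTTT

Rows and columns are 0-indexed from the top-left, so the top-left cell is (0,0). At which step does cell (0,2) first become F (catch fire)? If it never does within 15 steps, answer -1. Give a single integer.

Step 1: cell (0,2)='F' (+5 fires, +2 burnt)
  -> target ignites at step 1
Step 2: cell (0,2)='.' (+5 fires, +5 burnt)
Step 3: cell (0,2)='.' (+6 fires, +5 burnt)
Step 4: cell (0,2)='.' (+5 fires, +6 burnt)
Step 5: cell (0,2)='.' (+2 fires, +5 burnt)
Step 6: cell (0,2)='.' (+1 fires, +2 burnt)
Step 7: cell (0,2)='.' (+0 fires, +1 burnt)
  fire out at step 7

1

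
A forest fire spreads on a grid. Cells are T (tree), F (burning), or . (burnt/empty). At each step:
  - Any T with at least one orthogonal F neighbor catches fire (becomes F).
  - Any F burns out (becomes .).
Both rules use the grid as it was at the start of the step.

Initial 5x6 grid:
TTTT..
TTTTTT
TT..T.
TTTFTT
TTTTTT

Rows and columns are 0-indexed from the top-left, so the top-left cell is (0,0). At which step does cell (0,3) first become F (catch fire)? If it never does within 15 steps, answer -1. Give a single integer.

Step 1: cell (0,3)='T' (+3 fires, +1 burnt)
Step 2: cell (0,3)='T' (+5 fires, +3 burnt)
Step 3: cell (0,3)='T' (+5 fires, +5 burnt)
Step 4: cell (0,3)='T' (+5 fires, +5 burnt)
Step 5: cell (0,3)='F' (+4 fires, +5 burnt)
  -> target ignites at step 5
Step 6: cell (0,3)='.' (+2 fires, +4 burnt)
Step 7: cell (0,3)='.' (+0 fires, +2 burnt)
  fire out at step 7

5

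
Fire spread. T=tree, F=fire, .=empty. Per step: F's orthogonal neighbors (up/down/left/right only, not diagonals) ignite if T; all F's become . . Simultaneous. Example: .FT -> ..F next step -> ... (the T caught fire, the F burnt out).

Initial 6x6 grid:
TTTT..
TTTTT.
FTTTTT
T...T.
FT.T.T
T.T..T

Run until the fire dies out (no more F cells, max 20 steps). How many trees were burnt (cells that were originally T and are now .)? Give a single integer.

Step 1: +5 fires, +2 burnt (F count now 5)
Step 2: +3 fires, +5 burnt (F count now 3)
Step 3: +3 fires, +3 burnt (F count now 3)
Step 4: +3 fires, +3 burnt (F count now 3)
Step 5: +4 fires, +3 burnt (F count now 4)
Step 6: +0 fires, +4 burnt (F count now 0)
Fire out after step 6
Initially T: 22, now '.': 32
Total burnt (originally-T cells now '.'): 18

Answer: 18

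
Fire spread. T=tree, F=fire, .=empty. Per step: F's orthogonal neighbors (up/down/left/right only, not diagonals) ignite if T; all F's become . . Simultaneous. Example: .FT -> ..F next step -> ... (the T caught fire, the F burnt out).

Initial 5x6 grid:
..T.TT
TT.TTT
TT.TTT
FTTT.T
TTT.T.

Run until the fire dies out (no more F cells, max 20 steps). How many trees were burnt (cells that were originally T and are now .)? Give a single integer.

Step 1: +3 fires, +1 burnt (F count now 3)
Step 2: +4 fires, +3 burnt (F count now 4)
Step 3: +3 fires, +4 burnt (F count now 3)
Step 4: +1 fires, +3 burnt (F count now 1)
Step 5: +2 fires, +1 burnt (F count now 2)
Step 6: +2 fires, +2 burnt (F count now 2)
Step 7: +3 fires, +2 burnt (F count now 3)
Step 8: +1 fires, +3 burnt (F count now 1)
Step 9: +0 fires, +1 burnt (F count now 0)
Fire out after step 9
Initially T: 21, now '.': 28
Total burnt (originally-T cells now '.'): 19

Answer: 19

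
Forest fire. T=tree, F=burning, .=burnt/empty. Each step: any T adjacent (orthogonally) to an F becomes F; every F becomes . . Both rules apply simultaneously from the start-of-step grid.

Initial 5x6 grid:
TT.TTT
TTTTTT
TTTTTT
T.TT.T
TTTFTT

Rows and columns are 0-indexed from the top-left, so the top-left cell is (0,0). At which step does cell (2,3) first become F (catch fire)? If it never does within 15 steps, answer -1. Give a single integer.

Step 1: cell (2,3)='T' (+3 fires, +1 burnt)
Step 2: cell (2,3)='F' (+4 fires, +3 burnt)
  -> target ignites at step 2
Step 3: cell (2,3)='.' (+5 fires, +4 burnt)
Step 4: cell (2,3)='.' (+6 fires, +5 burnt)
Step 5: cell (2,3)='.' (+4 fires, +6 burnt)
Step 6: cell (2,3)='.' (+3 fires, +4 burnt)
Step 7: cell (2,3)='.' (+1 fires, +3 burnt)
Step 8: cell (2,3)='.' (+0 fires, +1 burnt)
  fire out at step 8

2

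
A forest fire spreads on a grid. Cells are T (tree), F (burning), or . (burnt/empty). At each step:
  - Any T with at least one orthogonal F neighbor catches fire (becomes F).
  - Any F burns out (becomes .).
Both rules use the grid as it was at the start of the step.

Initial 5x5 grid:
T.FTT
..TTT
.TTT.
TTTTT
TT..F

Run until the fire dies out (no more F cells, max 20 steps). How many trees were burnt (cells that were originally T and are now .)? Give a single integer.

Answer: 15

Derivation:
Step 1: +3 fires, +2 burnt (F count now 3)
Step 2: +4 fires, +3 burnt (F count now 4)
Step 3: +4 fires, +4 burnt (F count now 4)
Step 4: +1 fires, +4 burnt (F count now 1)
Step 5: +2 fires, +1 burnt (F count now 2)
Step 6: +1 fires, +2 burnt (F count now 1)
Step 7: +0 fires, +1 burnt (F count now 0)
Fire out after step 7
Initially T: 16, now '.': 24
Total burnt (originally-T cells now '.'): 15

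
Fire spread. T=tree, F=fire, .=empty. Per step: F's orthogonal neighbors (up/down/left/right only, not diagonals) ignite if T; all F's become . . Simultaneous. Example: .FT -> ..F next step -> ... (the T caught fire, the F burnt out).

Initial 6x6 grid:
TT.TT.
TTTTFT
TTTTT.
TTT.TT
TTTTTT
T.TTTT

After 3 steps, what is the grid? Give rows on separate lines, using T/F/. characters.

Step 1: 4 trees catch fire, 1 burn out
  TT.TF.
  TTTF.F
  TTTTF.
  TTT.TT
  TTTTTT
  T.TTTT
Step 2: 4 trees catch fire, 4 burn out
  TT.F..
  TTF...
  TTTF..
  TTT.FT
  TTTTTT
  T.TTTT
Step 3: 4 trees catch fire, 4 burn out
  TT....
  TF....
  TTF...
  TTT..F
  TTTTFT
  T.TTTT

TT....
TF....
TTF...
TTT..F
TTTTFT
T.TTTT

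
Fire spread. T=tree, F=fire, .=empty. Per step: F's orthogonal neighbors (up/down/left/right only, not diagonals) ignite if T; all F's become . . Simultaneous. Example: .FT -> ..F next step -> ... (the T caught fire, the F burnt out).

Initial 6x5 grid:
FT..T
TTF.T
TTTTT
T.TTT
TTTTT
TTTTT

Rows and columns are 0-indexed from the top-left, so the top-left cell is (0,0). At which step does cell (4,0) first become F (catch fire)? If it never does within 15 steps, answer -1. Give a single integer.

Step 1: cell (4,0)='T' (+4 fires, +2 burnt)
Step 2: cell (4,0)='T' (+4 fires, +4 burnt)
Step 3: cell (4,0)='T' (+4 fires, +4 burnt)
Step 4: cell (4,0)='F' (+6 fires, +4 burnt)
  -> target ignites at step 4
Step 5: cell (4,0)='.' (+5 fires, +6 burnt)
Step 6: cell (4,0)='.' (+1 fires, +5 burnt)
Step 7: cell (4,0)='.' (+0 fires, +1 burnt)
  fire out at step 7

4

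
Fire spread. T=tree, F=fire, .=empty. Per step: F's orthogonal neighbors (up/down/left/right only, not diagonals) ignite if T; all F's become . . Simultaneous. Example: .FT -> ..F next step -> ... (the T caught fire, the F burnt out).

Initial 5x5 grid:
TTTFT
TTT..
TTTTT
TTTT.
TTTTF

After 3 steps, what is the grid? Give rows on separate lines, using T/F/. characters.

Step 1: 3 trees catch fire, 2 burn out
  TTF.F
  TTT..
  TTTTT
  TTTT.
  TTTF.
Step 2: 4 trees catch fire, 3 burn out
  TF...
  TTF..
  TTTTT
  TTTF.
  TTF..
Step 3: 6 trees catch fire, 4 burn out
  F....
  TF...
  TTFFT
  TTF..
  TF...

F....
TF...
TTFFT
TTF..
TF...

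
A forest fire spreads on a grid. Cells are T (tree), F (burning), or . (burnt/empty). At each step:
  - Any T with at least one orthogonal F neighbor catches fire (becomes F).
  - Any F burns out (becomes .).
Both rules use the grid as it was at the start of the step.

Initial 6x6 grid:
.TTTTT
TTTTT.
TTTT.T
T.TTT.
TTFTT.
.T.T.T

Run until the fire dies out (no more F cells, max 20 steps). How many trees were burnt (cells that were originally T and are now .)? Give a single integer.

Answer: 24

Derivation:
Step 1: +3 fires, +1 burnt (F count now 3)
Step 2: +6 fires, +3 burnt (F count now 6)
Step 3: +5 fires, +6 burnt (F count now 5)
Step 4: +4 fires, +5 burnt (F count now 4)
Step 5: +4 fires, +4 burnt (F count now 4)
Step 6: +1 fires, +4 burnt (F count now 1)
Step 7: +1 fires, +1 burnt (F count now 1)
Step 8: +0 fires, +1 burnt (F count now 0)
Fire out after step 8
Initially T: 26, now '.': 34
Total burnt (originally-T cells now '.'): 24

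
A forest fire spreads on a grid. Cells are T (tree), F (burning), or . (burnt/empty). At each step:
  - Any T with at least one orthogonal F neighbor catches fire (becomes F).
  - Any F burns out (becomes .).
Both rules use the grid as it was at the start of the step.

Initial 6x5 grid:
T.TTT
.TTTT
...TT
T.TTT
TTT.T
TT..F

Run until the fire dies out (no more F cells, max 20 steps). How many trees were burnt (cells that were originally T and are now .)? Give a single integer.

Answer: 19

Derivation:
Step 1: +1 fires, +1 burnt (F count now 1)
Step 2: +1 fires, +1 burnt (F count now 1)
Step 3: +2 fires, +1 burnt (F count now 2)
Step 4: +3 fires, +2 burnt (F count now 3)
Step 5: +3 fires, +3 burnt (F count now 3)
Step 6: +3 fires, +3 burnt (F count now 3)
Step 7: +4 fires, +3 burnt (F count now 4)
Step 8: +2 fires, +4 burnt (F count now 2)
Step 9: +0 fires, +2 burnt (F count now 0)
Fire out after step 9
Initially T: 20, now '.': 29
Total burnt (originally-T cells now '.'): 19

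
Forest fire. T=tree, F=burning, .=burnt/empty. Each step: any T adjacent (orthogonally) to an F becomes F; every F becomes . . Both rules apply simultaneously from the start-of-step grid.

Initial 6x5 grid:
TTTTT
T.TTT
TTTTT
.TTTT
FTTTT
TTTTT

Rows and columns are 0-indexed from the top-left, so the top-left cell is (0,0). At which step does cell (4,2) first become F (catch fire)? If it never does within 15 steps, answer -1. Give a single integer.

Step 1: cell (4,2)='T' (+2 fires, +1 burnt)
Step 2: cell (4,2)='F' (+3 fires, +2 burnt)
  -> target ignites at step 2
Step 3: cell (4,2)='.' (+4 fires, +3 burnt)
Step 4: cell (4,2)='.' (+5 fires, +4 burnt)
Step 5: cell (4,2)='.' (+5 fires, +5 burnt)
Step 6: cell (4,2)='.' (+4 fires, +5 burnt)
Step 7: cell (4,2)='.' (+3 fires, +4 burnt)
Step 8: cell (4,2)='.' (+1 fires, +3 burnt)
Step 9: cell (4,2)='.' (+0 fires, +1 burnt)
  fire out at step 9

2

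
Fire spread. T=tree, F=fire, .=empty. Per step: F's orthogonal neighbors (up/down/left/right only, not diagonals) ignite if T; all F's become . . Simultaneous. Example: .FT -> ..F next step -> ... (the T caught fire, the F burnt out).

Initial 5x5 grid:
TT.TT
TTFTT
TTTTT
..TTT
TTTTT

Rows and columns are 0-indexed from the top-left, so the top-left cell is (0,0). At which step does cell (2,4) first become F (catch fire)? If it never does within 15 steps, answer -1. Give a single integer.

Step 1: cell (2,4)='T' (+3 fires, +1 burnt)
Step 2: cell (2,4)='T' (+7 fires, +3 burnt)
Step 3: cell (2,4)='F' (+6 fires, +7 burnt)
  -> target ignites at step 3
Step 4: cell (2,4)='.' (+3 fires, +6 burnt)
Step 5: cell (2,4)='.' (+2 fires, +3 burnt)
Step 6: cell (2,4)='.' (+0 fires, +2 burnt)
  fire out at step 6

3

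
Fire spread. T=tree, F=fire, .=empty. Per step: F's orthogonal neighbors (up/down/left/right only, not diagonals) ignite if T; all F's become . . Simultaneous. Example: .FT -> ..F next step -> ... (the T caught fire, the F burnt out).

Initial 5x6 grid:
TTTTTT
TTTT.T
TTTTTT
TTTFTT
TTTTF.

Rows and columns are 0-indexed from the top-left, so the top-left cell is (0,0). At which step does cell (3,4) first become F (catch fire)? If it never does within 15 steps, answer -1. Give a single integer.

Step 1: cell (3,4)='F' (+4 fires, +2 burnt)
  -> target ignites at step 1
Step 2: cell (3,4)='.' (+6 fires, +4 burnt)
Step 3: cell (3,4)='.' (+6 fires, +6 burnt)
Step 4: cell (3,4)='.' (+6 fires, +6 burnt)
Step 5: cell (3,4)='.' (+3 fires, +6 burnt)
Step 6: cell (3,4)='.' (+1 fires, +3 burnt)
Step 7: cell (3,4)='.' (+0 fires, +1 burnt)
  fire out at step 7

1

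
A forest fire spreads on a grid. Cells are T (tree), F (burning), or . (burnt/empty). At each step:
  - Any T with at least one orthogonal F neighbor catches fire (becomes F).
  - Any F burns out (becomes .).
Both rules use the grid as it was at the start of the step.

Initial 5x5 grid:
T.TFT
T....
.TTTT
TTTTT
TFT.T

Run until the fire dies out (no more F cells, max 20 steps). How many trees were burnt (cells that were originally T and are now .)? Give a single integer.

Step 1: +5 fires, +2 burnt (F count now 5)
Step 2: +3 fires, +5 burnt (F count now 3)
Step 3: +2 fires, +3 burnt (F count now 2)
Step 4: +2 fires, +2 burnt (F count now 2)
Step 5: +2 fires, +2 burnt (F count now 2)
Step 6: +0 fires, +2 burnt (F count now 0)
Fire out after step 6
Initially T: 16, now '.': 23
Total burnt (originally-T cells now '.'): 14

Answer: 14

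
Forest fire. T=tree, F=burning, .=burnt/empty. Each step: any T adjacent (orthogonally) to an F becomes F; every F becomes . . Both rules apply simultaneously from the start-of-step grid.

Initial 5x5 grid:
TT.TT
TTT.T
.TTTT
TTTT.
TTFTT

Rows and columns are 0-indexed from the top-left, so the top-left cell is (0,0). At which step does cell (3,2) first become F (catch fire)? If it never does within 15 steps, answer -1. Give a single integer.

Step 1: cell (3,2)='F' (+3 fires, +1 burnt)
  -> target ignites at step 1
Step 2: cell (3,2)='.' (+5 fires, +3 burnt)
Step 3: cell (3,2)='.' (+4 fires, +5 burnt)
Step 4: cell (3,2)='.' (+2 fires, +4 burnt)
Step 5: cell (3,2)='.' (+3 fires, +2 burnt)
Step 6: cell (3,2)='.' (+2 fires, +3 burnt)
Step 7: cell (3,2)='.' (+1 fires, +2 burnt)
Step 8: cell (3,2)='.' (+0 fires, +1 burnt)
  fire out at step 8

1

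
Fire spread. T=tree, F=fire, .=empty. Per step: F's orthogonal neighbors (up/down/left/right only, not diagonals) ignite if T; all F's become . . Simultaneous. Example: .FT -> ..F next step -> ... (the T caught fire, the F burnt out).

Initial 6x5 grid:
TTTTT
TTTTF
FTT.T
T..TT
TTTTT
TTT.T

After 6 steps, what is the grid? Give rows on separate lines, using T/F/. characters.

Step 1: 6 trees catch fire, 2 burn out
  TTTTF
  FTTF.
  .FT.F
  F..TT
  TTTTT
  TTT.T
Step 2: 7 trees catch fire, 6 burn out
  FTTF.
  .FF..
  ..F..
  ...TF
  FTTTT
  TTT.T
Step 3: 6 trees catch fire, 7 burn out
  .FF..
  .....
  .....
  ...F.
  .FTTF
  FTT.T
Step 4: 4 trees catch fire, 6 burn out
  .....
  .....
  .....
  .....
  ..FF.
  .FT.F
Step 5: 1 trees catch fire, 4 burn out
  .....
  .....
  .....
  .....
  .....
  ..F..
Step 6: 0 trees catch fire, 1 burn out
  .....
  .....
  .....
  .....
  .....
  .....

.....
.....
.....
.....
.....
.....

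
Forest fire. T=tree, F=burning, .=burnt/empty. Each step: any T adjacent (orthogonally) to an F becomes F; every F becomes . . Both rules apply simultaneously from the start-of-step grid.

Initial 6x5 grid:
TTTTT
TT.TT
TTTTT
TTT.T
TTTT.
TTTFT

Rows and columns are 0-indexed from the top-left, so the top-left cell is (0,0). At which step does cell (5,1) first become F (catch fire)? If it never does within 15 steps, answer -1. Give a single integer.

Step 1: cell (5,1)='T' (+3 fires, +1 burnt)
Step 2: cell (5,1)='F' (+2 fires, +3 burnt)
  -> target ignites at step 2
Step 3: cell (5,1)='.' (+3 fires, +2 burnt)
Step 4: cell (5,1)='.' (+3 fires, +3 burnt)
Step 5: cell (5,1)='.' (+3 fires, +3 burnt)
Step 6: cell (5,1)='.' (+4 fires, +3 burnt)
Step 7: cell (5,1)='.' (+5 fires, +4 burnt)
Step 8: cell (5,1)='.' (+3 fires, +5 burnt)
Step 9: cell (5,1)='.' (+0 fires, +3 burnt)
  fire out at step 9

2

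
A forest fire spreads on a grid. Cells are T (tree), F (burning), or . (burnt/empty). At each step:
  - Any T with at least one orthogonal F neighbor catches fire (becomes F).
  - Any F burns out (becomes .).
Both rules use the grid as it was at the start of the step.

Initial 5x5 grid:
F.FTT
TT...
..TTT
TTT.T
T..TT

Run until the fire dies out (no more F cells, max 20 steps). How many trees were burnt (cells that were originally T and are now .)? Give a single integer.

Answer: 4

Derivation:
Step 1: +2 fires, +2 burnt (F count now 2)
Step 2: +2 fires, +2 burnt (F count now 2)
Step 3: +0 fires, +2 burnt (F count now 0)
Fire out after step 3
Initially T: 14, now '.': 15
Total burnt (originally-T cells now '.'): 4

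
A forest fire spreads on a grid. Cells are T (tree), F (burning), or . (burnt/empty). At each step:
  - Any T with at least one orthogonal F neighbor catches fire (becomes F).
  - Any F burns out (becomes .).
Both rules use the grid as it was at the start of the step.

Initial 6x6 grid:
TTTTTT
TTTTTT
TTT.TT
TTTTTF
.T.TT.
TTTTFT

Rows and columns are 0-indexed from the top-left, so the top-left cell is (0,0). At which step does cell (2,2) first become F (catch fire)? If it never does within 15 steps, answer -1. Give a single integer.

Step 1: cell (2,2)='T' (+5 fires, +2 burnt)
Step 2: cell (2,2)='T' (+5 fires, +5 burnt)
Step 3: cell (2,2)='T' (+4 fires, +5 burnt)
Step 4: cell (2,2)='F' (+6 fires, +4 burnt)
  -> target ignites at step 4
Step 5: cell (2,2)='.' (+4 fires, +6 burnt)
Step 6: cell (2,2)='.' (+3 fires, +4 burnt)
Step 7: cell (2,2)='.' (+2 fires, +3 burnt)
Step 8: cell (2,2)='.' (+1 fires, +2 burnt)
Step 9: cell (2,2)='.' (+0 fires, +1 burnt)
  fire out at step 9

4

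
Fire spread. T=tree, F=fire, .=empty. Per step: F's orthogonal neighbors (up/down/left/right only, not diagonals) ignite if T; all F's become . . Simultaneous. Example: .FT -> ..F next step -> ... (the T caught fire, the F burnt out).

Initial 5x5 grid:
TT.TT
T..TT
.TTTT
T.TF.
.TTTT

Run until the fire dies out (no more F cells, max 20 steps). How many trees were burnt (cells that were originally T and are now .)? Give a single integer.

Step 1: +3 fires, +1 burnt (F count now 3)
Step 2: +5 fires, +3 burnt (F count now 5)
Step 3: +4 fires, +5 burnt (F count now 4)
Step 4: +1 fires, +4 burnt (F count now 1)
Step 5: +0 fires, +1 burnt (F count now 0)
Fire out after step 5
Initially T: 17, now '.': 21
Total burnt (originally-T cells now '.'): 13

Answer: 13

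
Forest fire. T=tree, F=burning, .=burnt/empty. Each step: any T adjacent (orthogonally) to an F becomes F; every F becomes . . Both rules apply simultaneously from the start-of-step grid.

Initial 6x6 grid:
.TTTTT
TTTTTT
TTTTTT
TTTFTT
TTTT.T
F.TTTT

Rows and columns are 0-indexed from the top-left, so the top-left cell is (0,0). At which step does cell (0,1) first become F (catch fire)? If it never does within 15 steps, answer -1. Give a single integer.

Step 1: cell (0,1)='T' (+5 fires, +2 burnt)
Step 2: cell (0,1)='T' (+9 fires, +5 burnt)
Step 3: cell (0,1)='T' (+9 fires, +9 burnt)
Step 4: cell (0,1)='T' (+6 fires, +9 burnt)
Step 5: cell (0,1)='F' (+2 fires, +6 burnt)
  -> target ignites at step 5
Step 6: cell (0,1)='.' (+0 fires, +2 burnt)
  fire out at step 6

5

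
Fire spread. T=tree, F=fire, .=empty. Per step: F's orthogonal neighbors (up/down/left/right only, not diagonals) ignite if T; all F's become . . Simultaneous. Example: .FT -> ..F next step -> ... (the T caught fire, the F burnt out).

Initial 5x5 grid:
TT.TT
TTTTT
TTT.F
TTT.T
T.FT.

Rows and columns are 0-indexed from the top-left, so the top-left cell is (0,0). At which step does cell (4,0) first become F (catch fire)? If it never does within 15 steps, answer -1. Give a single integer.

Step 1: cell (4,0)='T' (+4 fires, +2 burnt)
Step 2: cell (4,0)='T' (+4 fires, +4 burnt)
Step 3: cell (4,0)='T' (+4 fires, +4 burnt)
Step 4: cell (4,0)='F' (+3 fires, +4 burnt)
  -> target ignites at step 4
Step 5: cell (4,0)='.' (+2 fires, +3 burnt)
Step 6: cell (4,0)='.' (+1 fires, +2 burnt)
Step 7: cell (4,0)='.' (+0 fires, +1 burnt)
  fire out at step 7

4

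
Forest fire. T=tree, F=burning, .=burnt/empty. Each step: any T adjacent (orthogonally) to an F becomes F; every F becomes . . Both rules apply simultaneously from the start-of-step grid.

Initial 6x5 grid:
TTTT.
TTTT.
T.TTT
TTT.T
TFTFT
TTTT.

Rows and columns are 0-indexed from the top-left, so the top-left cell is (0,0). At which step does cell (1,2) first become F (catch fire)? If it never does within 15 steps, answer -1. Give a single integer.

Step 1: cell (1,2)='T' (+6 fires, +2 burnt)
Step 2: cell (1,2)='T' (+5 fires, +6 burnt)
Step 3: cell (1,2)='T' (+3 fires, +5 burnt)
Step 4: cell (1,2)='F' (+3 fires, +3 burnt)
  -> target ignites at step 4
Step 5: cell (1,2)='.' (+4 fires, +3 burnt)
Step 6: cell (1,2)='.' (+2 fires, +4 burnt)
Step 7: cell (1,2)='.' (+0 fires, +2 burnt)
  fire out at step 7

4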